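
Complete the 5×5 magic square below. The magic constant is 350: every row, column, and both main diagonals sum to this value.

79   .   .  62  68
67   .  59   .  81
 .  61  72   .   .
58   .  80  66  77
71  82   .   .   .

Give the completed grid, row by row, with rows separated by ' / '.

Row 4: 58 + 80 + 66 + 77 + ? = 350, so (4,2) = 69.
From column 1, 350 − (79 + 67 + 58 + 71) gives (3,1) = 75.
From anti-diagonal, 350 − (68 + 72 + 69 + 71) gives (2,4) = 70.
Row 2 must total 350; the given cells sum to 277, so (2,2) = 73.
Column 2: 73 + 61 + 69 + 82 + ? = 350, so (1,2) = 65.
From main diagonal, 350 − (79 + 73 + 72 + 66) gives (5,5) = 60.
Using row 1: 79 + 65 + 62 + 68 + ? → (1,3) = 350 − 274 = 76.
The remaining cell in column 3 is (5,3) = 350 − 287 = 63.
Column 5: 68 + 81 + 77 + 60 + ? = 350, so (3,5) = 64.
Row 3 must total 350; the given cells sum to 272, so (3,4) = 78.
Row 5: 71 + 82 + 63 + 60 + ? = 350, so (5,4) = 74.

79 65 76 62 68 / 67 73 59 70 81 / 75 61 72 78 64 / 58 69 80 66 77 / 71 82 63 74 60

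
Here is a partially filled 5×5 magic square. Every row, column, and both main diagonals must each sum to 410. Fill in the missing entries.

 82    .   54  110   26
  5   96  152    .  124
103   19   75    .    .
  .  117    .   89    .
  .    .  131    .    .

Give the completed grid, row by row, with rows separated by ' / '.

Using row 1: 82 + 54 + 110 + 26 + ? → (1,2) = 410 − 272 = 138.
Row 2: 5 + 96 + 152 + 124 + ? = 410, so (2,4) = 33.
From column 2, 410 − (138 + 96 + 19 + 117) gives (5,2) = 40.
Column 3: 54 + 152 + 75 + 131 + ? = 410, so (4,3) = -2.
The remaining cell in main diagonal is (5,5) = 410 − 342 = 68.
The remaining cell in anti-diagonal is (5,1) = 410 − 251 = 159.
The remaining cell in row 5 is (5,4) = 410 − 398 = 12.
Using column 1: 82 + 5 + 103 + 159 + ? → (4,1) = 410 − 349 = 61.
Column 4 needs 410; the known cells sum to 244, so (3,4) = 166.
Row 3 must total 410; the given cells sum to 363, so (3,5) = 47.
Row 4 needs 410; the known cells sum to 265, so (4,5) = 145.

82 138 54 110 26 / 5 96 152 33 124 / 103 19 75 166 47 / 61 117 -2 89 145 / 159 40 131 12 68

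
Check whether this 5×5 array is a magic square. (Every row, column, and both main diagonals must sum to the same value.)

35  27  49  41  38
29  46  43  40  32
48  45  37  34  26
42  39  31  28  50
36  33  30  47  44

Yes

Row 1: 35 + 27 + 49 + 41 + 38 = 190.
Row 2: 29 + 46 + 43 + 40 + 32 = 190.
Row 3: 48 + 45 + 37 + 34 + 26 = 190.
Row 4: 42 + 39 + 31 + 28 + 50 = 190.
Row 5: 36 + 33 + 30 + 47 + 44 = 190.
Column 1: 35 + 29 + 48 + 42 + 36 = 190.
Column 2: 27 + 46 + 45 + 39 + 33 = 190.
Column 3: 49 + 43 + 37 + 31 + 30 = 190.
Column 4: 41 + 40 + 34 + 28 + 47 = 190.
Column 5: 38 + 32 + 26 + 50 + 44 = 190.
Main diagonal: 35 + 46 + 37 + 28 + 44 = 190.
Anti-diagonal: 38 + 40 + 37 + 39 + 36 = 190.
All lines sum to 190.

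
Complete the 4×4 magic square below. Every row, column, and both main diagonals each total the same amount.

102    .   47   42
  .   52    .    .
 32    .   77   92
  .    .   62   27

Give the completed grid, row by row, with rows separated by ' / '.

102 67 47 42 / 37 52 72 97 / 32 57 77 92 / 87 82 62 27

Main diagonal is already complete: 102 + 52 + 77 + 27 = 258, so that is the magic constant.
Row 1 must total 258; the given cells sum to 191, so (1,2) = 67.
From row 3, 258 − (32 + 77 + 92) gives (3,2) = 57.
Column 2: 67 + 52 + 57 + ? = 258, so (4,2) = 82.
From column 3, 258 − (47 + 77 + 62) gives (2,3) = 72.
Column 4: 42 + 92 + 27 + ? = 258, so (2,4) = 97.
Using anti-diagonal: 42 + 72 + 57 + ? → (4,1) = 258 − 171 = 87.
Row 2: 52 + 72 + 97 + ? = 258, so (2,1) = 37.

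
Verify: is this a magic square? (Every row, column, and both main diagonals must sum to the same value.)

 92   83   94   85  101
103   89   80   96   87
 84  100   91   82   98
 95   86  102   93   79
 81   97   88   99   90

Row 1: 92 + 83 + 94 + 85 + 101 = 455.
Row 2: 103 + 89 + 80 + 96 + 87 = 455.
Row 3: 84 + 100 + 91 + 82 + 98 = 455.
Row 4: 95 + 86 + 102 + 93 + 79 = 455.
Row 5: 81 + 97 + 88 + 99 + 90 = 455.
Column 1: 92 + 103 + 84 + 95 + 81 = 455.
Column 2: 83 + 89 + 100 + 86 + 97 = 455.
Column 3: 94 + 80 + 91 + 102 + 88 = 455.
Column 4: 85 + 96 + 82 + 93 + 99 = 455.
Column 5: 101 + 87 + 98 + 79 + 90 = 455.
Main diagonal: 92 + 89 + 91 + 93 + 90 = 455.
Anti-diagonal: 101 + 96 + 91 + 86 + 81 = 455.
All lines sum to 455.

Yes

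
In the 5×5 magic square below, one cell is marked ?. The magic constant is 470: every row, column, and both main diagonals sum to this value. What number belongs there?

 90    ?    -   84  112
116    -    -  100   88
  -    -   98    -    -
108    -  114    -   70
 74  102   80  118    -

78

Row 5 must total 470; the given cells sum to 374, so (5,5) = 96.
Column 1: 90 + 116 + 108 + 74 + ? = 470, so (3,1) = 82.
From column 5, 470 − (112 + 88 + 70 + 96) gives (3,5) = 104.
From anti-diagonal, 470 − (112 + 100 + 98 + 74) gives (4,2) = 86.
Using row 4: 108 + 86 + 114 + 70 + ? → (4,4) = 470 − 378 = 92.
Column 4: 84 + 100 + 92 + 118 + ? = 470, so (3,4) = 76.
Main diagonal needs 470; the known cells sum to 376, so (2,2) = 94.
From row 2, 470 − (116 + 94 + 100 + 88) gives (2,3) = 72.
Row 3 needs 470; the known cells sum to 360, so (3,2) = 110.
The remaining cell in column 2 is (1,2) = 470 − 392 = 78.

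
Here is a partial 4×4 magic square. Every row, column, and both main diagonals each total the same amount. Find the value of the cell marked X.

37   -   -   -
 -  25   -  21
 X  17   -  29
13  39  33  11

Row 4 is complete and sums to 96; that is the magic constant.
From column 2, 96 − (25 + 17 + 39) gives (1,2) = 15.
Column 4 must total 96; the given cells sum to 61, so (1,4) = 35.
Main diagonal must total 96; the given cells sum to 73, so (3,3) = 23.
The remaining cell in anti-diagonal is (2,3) = 96 − 65 = 31.
Row 1 needs 96; the known cells sum to 87, so (1,3) = 9.
Using row 2: 25 + 31 + 21 + ? → (2,1) = 96 − 77 = 19.
The remaining cell in row 3 is (3,1) = 96 − 69 = 27.

27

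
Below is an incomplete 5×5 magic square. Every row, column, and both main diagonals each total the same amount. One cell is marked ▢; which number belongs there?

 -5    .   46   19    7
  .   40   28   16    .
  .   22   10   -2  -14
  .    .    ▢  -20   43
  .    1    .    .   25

-8

Main diagonal is complete and sums to 50; that is the magic constant.
Row 1 needs 50; the known cells sum to 67, so (1,2) = -17.
The remaining cell in row 3 is (3,1) = 50 − 16 = 34.
The remaining cell in column 2 is (4,2) = 50 − 46 = 4.
The remaining cell in column 4 is (5,4) = 50 − 13 = 37.
Using column 5: 7 + (-14) + 43 + 25 + ? → (2,5) = 50 − 61 = -11.
Anti-diagonal must total 50; the given cells sum to 37, so (5,1) = 13.
Row 2 must total 50; the given cells sum to 73, so (2,1) = -23.
Using row 5: 13 + 1 + 37 + 25 + ? → (5,3) = 50 − 76 = -26.
Column 1 must total 50; the given cells sum to 19, so (4,1) = 31.
From column 3, 50 − (46 + 28 + 10 + (-26)) gives (4,3) = -8.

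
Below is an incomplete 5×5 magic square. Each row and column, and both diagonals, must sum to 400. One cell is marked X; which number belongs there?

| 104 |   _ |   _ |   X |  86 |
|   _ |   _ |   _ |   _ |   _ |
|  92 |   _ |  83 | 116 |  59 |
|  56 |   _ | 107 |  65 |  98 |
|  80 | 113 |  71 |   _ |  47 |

53

Row 3 needs 400; the known cells sum to 350, so (3,2) = 50.
Row 4: 56 + 107 + 65 + 98 + ? = 400, so (4,2) = 74.
Row 5: 80 + 113 + 71 + 47 + ? = 400, so (5,4) = 89.
From column 1, 400 − (104 + 92 + 56 + 80) gives (2,1) = 68.
Column 5 needs 400; the known cells sum to 290, so (2,5) = 110.
Main diagonal needs 400; the known cells sum to 299, so (2,2) = 101.
The remaining cell in anti-diagonal is (2,4) = 400 − 323 = 77.
Row 2 must total 400; the given cells sum to 356, so (2,3) = 44.
Using column 2: 101 + 50 + 74 + 113 + ? → (1,2) = 400 − 338 = 62.
The remaining cell in column 3 is (1,3) = 400 − 305 = 95.
Column 4: 77 + 116 + 65 + 89 + ? = 400, so (1,4) = 53.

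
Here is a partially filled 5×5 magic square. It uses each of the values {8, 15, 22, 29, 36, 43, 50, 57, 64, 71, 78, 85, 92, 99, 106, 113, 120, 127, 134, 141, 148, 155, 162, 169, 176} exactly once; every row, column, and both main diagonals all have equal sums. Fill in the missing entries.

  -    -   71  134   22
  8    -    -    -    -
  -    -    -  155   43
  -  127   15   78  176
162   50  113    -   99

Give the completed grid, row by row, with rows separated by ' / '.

The 25 entries sum to 2300, so each line sums to 2300/5 = 460.
Using row 4: 127 + 15 + 78 + 176 + ? → (4,1) = 460 − 396 = 64.
Using row 5: 162 + 50 + 113 + 99 + ? → (5,4) = 460 − 424 = 36.
Using column 4: 134 + 155 + 78 + 36 + ? → (2,4) = 460 − 403 = 57.
The remaining cell in column 5 is (2,5) = 460 − 340 = 120.
Anti-diagonal must total 460; the given cells sum to 368, so (3,3) = 92.
Using column 3: 71 + 92 + 15 + 113 + ? → (2,3) = 460 − 291 = 169.
Using row 2: 8 + 169 + 57 + 120 + ? → (2,2) = 460 − 354 = 106.
Using main diagonal: 106 + 92 + 78 + 99 + ? → (1,1) = 460 − 375 = 85.
From row 1, 460 − (85 + 71 + 134 + 22) gives (1,2) = 148.
The remaining cell in column 1 is (3,1) = 460 − 319 = 141.
Column 2 needs 460; the known cells sum to 431, so (3,2) = 29.

85 148 71 134 22 / 8 106 169 57 120 / 141 29 92 155 43 / 64 127 15 78 176 / 162 50 113 36 99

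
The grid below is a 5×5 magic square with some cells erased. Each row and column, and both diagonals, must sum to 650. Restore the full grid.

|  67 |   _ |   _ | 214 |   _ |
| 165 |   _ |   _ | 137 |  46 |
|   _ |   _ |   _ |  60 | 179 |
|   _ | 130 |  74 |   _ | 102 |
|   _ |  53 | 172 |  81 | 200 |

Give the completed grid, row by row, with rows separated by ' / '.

67 151 95 214 123 / 165 109 193 137 46 / 88 207 116 60 179 / 186 130 74 158 102 / 144 53 172 81 200

Row 5 needs 650; the known cells sum to 506, so (5,1) = 144.
From column 4, 650 − (214 + 137 + 60 + 81) gives (4,4) = 158.
From column 5, 650 − (46 + 179 + 102 + 200) gives (1,5) = 123.
From anti-diagonal, 650 − (123 + 137 + 130 + 144) gives (3,3) = 116.
From row 4, 650 − (130 + 74 + 158 + 102) gives (4,1) = 186.
Column 1 needs 650; the known cells sum to 562, so (3,1) = 88.
Main diagonal needs 650; the known cells sum to 541, so (2,2) = 109.
Row 2: 165 + 109 + 137 + 46 + ? = 650, so (2,3) = 193.
Row 3 needs 650; the known cells sum to 443, so (3,2) = 207.
Column 2: 109 + 207 + 130 + 53 + ? = 650, so (1,2) = 151.
Using column 3: 193 + 116 + 74 + 172 + ? → (1,3) = 650 − 555 = 95.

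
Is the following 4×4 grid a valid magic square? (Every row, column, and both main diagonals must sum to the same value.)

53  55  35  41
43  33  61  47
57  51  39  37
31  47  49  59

No — column 3 sums to 184 but row 4 sums to 186.

Row 1: 53 + 55 + 35 + 41 = 184.
Row 2: 43 + 33 + 61 + 47 = 184.
Row 3: 57 + 51 + 39 + 37 = 184.
Row 4: 31 + 47 + 49 + 59 = 186.
Column 1: 53 + 43 + 57 + 31 = 184.
Column 2: 55 + 33 + 51 + 47 = 186.
Column 3: 35 + 61 + 39 + 49 = 184.
Column 4: 41 + 47 + 37 + 59 = 184.
Main diagonal: 53 + 33 + 39 + 59 = 184.
Anti-diagonal: 41 + 61 + 51 + 31 = 184.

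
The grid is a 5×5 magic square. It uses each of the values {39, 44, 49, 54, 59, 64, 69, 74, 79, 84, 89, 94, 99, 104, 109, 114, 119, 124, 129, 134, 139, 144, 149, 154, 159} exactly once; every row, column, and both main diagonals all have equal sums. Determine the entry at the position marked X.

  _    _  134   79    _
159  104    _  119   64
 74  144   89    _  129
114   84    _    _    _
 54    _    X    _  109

The 25 entries sum to 2475, so each line sums to 2475/5 = 495.
Row 2: 159 + 104 + 119 + 64 + ? = 495, so (2,3) = 49.
Using row 3: 74 + 144 + 89 + 129 + ? → (3,4) = 495 − 436 = 59.
Column 1 must total 495; the given cells sum to 401, so (1,1) = 94.
From main diagonal, 495 − (94 + 104 + 89 + 109) gives (4,4) = 99.
From anti-diagonal, 495 − (119 + 89 + 84 + 54) gives (1,5) = 149.
The remaining cell in row 1 is (1,2) = 495 − 456 = 39.
The remaining cell in column 2 is (5,2) = 495 − 371 = 124.
Column 4: 79 + 119 + 59 + 99 + ? = 495, so (5,4) = 139.
The remaining cell in column 5 is (4,5) = 495 − 451 = 44.
Row 4 must total 495; the given cells sum to 341, so (4,3) = 154.
Row 5: 54 + 124 + 139 + 109 + ? = 495, so (5,3) = 69.

69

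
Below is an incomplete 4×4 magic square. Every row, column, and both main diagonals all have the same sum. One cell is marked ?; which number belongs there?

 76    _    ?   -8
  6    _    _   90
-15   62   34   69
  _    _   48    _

Row 3 is complete and sums to 150; that is the magic constant.
Column 1: 76 + 6 + (-15) + ? = 150, so (4,1) = 83.
Column 4: -8 + 90 + 69 + ? = 150, so (4,4) = -1.
The remaining cell in main diagonal is (2,2) = 150 − 109 = 41.
Using anti-diagonal: -8 + 62 + 83 + ? → (2,3) = 150 − 137 = 13.
Row 4: 83 + 48 + (-1) + ? = 150, so (4,2) = 20.
Column 2: 41 + 62 + 20 + ? = 150, so (1,2) = 27.
Column 3 needs 150; the known cells sum to 95, so (1,3) = 55.

55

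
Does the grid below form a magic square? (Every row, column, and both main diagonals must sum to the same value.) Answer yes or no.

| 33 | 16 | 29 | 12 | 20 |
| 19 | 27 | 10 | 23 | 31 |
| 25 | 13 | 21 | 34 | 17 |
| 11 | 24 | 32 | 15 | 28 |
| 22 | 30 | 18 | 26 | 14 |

Row 1: 33 + 16 + 29 + 12 + 20 = 110.
Row 2: 19 + 27 + 10 + 23 + 31 = 110.
Row 3: 25 + 13 + 21 + 34 + 17 = 110.
Row 4: 11 + 24 + 32 + 15 + 28 = 110.
Row 5: 22 + 30 + 18 + 26 + 14 = 110.
Column 1: 33 + 19 + 25 + 11 + 22 = 110.
Column 2: 16 + 27 + 13 + 24 + 30 = 110.
Column 3: 29 + 10 + 21 + 32 + 18 = 110.
Column 4: 12 + 23 + 34 + 15 + 26 = 110.
Column 5: 20 + 31 + 17 + 28 + 14 = 110.
Main diagonal: 33 + 27 + 21 + 15 + 14 = 110.
Anti-diagonal: 20 + 23 + 21 + 24 + 22 = 110.
All lines sum to 110.

Yes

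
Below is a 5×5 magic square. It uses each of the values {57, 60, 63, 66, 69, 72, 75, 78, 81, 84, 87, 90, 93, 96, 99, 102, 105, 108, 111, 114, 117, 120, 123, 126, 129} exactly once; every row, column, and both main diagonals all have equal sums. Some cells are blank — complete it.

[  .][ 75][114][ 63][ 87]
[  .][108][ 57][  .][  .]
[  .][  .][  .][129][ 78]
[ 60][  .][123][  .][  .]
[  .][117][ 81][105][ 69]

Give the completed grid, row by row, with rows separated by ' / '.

The 25 entries sum to 2325, so each line sums to 2325/5 = 465.
Using row 1: 75 + 114 + 63 + 87 + ? → (1,1) = 465 − 339 = 126.
Using row 5: 117 + 81 + 105 + 69 + ? → (5,1) = 465 − 372 = 93.
Column 3 needs 465; the known cells sum to 375, so (3,3) = 90.
From main diagonal, 465 − (126 + 108 + 90 + 69) gives (4,4) = 72.
Using column 4: 63 + 129 + 72 + 105 + ? → (2,4) = 465 − 369 = 96.
Using anti-diagonal: 87 + 96 + 90 + 93 + ? → (4,2) = 465 − 366 = 99.
Row 4 must total 465; the given cells sum to 354, so (4,5) = 111.
From column 2, 465 − (75 + 108 + 99 + 117) gives (3,2) = 66.
From column 5, 465 − (87 + 78 + 111 + 69) gives (2,5) = 120.
Row 2: 108 + 57 + 96 + 120 + ? = 465, so (2,1) = 84.
Row 3 must total 465; the given cells sum to 363, so (3,1) = 102.

126 75 114 63 87 / 84 108 57 96 120 / 102 66 90 129 78 / 60 99 123 72 111 / 93 117 81 105 69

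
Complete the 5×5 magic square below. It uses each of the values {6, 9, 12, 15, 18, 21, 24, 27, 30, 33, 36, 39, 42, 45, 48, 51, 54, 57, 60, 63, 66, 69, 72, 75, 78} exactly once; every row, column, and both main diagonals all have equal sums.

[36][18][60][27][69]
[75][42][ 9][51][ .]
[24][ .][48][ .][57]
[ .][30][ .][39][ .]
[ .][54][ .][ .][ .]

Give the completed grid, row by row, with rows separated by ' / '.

The 25 entries sum to 1050, so each line sums to 1050/5 = 210.
From row 2, 210 − (75 + 42 + 9 + 51) gives (2,5) = 33.
From column 2, 210 − (18 + 42 + 30 + 54) gives (3,2) = 66.
Main diagonal must total 210; the given cells sum to 165, so (5,5) = 45.
Anti-diagonal: 69 + 51 + 48 + 30 + ? = 210, so (5,1) = 12.
Row 3: 24 + 66 + 48 + 57 + ? = 210, so (3,4) = 15.
Column 1 must total 210; the given cells sum to 147, so (4,1) = 63.
The remaining cell in column 4 is (5,4) = 210 − 132 = 78.
From column 5, 210 − (69 + 33 + 57 + 45) gives (4,5) = 6.
Using row 4: 63 + 30 + 39 + 6 + ? → (4,3) = 210 − 138 = 72.
Row 5 needs 210; the known cells sum to 189, so (5,3) = 21.

36 18 60 27 69 / 75 42 9 51 33 / 24 66 48 15 57 / 63 30 72 39 6 / 12 54 21 78 45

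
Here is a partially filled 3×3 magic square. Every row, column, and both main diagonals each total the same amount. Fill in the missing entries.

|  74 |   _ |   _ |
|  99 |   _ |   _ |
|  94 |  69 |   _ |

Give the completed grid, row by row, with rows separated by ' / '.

Column 1 is already complete: 74 + 99 + 94 = 267, so that is the magic constant.
Row 3 needs 267; the known cells sum to 163, so (3,3) = 104.
Main diagonal must total 267; the given cells sum to 178, so (2,2) = 89.
From anti-diagonal, 267 − (89 + 94) gives (1,3) = 84.
From row 1, 267 − (74 + 84) gives (1,2) = 109.
Row 2 needs 267; the known cells sum to 188, so (2,3) = 79.

74 109 84 / 99 89 79 / 94 69 104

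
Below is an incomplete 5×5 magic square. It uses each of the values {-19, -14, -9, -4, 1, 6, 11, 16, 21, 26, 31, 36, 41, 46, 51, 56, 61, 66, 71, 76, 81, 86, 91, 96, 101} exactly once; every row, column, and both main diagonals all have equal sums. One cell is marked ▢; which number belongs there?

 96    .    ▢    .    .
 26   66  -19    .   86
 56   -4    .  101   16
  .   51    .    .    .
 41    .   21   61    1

76

The 25 entries sum to 1025, so each line sums to 1025/5 = 205.
Row 2 needs 205; the known cells sum to 159, so (2,4) = 46.
Using row 3: 56 + (-4) + 101 + 16 + ? → (3,3) = 205 − 169 = 36.
The remaining cell in row 5 is (5,2) = 205 − 124 = 81.
Column 1 needs 205; the known cells sum to 219, so (4,1) = -14.
The remaining cell in column 2 is (1,2) = 205 − 194 = 11.
Main diagonal must total 205; the given cells sum to 199, so (4,4) = 6.
Using anti-diagonal: 46 + 36 + 51 + 41 + ? → (1,5) = 205 − 174 = 31.
Column 4 must total 205; the given cells sum to 214, so (1,4) = -9.
Column 5 needs 205; the known cells sum to 134, so (4,5) = 71.
Row 1 needs 205; the known cells sum to 129, so (1,3) = 76.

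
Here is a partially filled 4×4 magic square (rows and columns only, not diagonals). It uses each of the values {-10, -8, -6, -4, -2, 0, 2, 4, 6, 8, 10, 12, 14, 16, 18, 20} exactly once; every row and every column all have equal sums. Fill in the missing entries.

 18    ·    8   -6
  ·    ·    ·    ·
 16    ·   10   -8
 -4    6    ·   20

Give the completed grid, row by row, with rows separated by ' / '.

18 0 8 -6 / -10 12 4 14 / 16 2 10 -8 / -4 6 -2 20

The 16 entries sum to 80, so each line sums to 80/4 = 20.
Row 1 needs 20; the known cells sum to 20, so (1,2) = 0.
The remaining cell in row 3 is (3,2) = 20 − 18 = 2.
Row 4 must total 20; the given cells sum to 22, so (4,3) = -2.
Column 1 must total 20; the given cells sum to 30, so (2,1) = -10.
The remaining cell in column 2 is (2,2) = 20 − 8 = 12.
Column 3 needs 20; the known cells sum to 16, so (2,3) = 4.
Using column 4: -6 + (-8) + 20 + ? → (2,4) = 20 − 6 = 14.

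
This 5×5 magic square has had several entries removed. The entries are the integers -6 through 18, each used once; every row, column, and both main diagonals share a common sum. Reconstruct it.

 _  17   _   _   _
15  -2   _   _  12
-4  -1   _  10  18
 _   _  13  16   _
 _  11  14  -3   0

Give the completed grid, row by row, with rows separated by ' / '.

9 17 -5 3 6 / 15 -2 1 4 12 / -4 -1 7 10 18 / 2 5 13 16 -6 / 8 11 14 -3 0

The entries are -6 through 18, which sum to 150, so each line sums to 150/5 = 30.
Row 3: -4 + (-1) + 10 + 18 + ? = 30, so (3,3) = 7.
Row 5 needs 30; the known cells sum to 22, so (5,1) = 8.
Column 2: 17 + (-2) + (-1) + 11 + ? = 30, so (4,2) = 5.
The remaining cell in main diagonal is (1,1) = 30 − 21 = 9.
Column 1 must total 30; the given cells sum to 28, so (4,1) = 2.
Row 4 needs 30; the known cells sum to 36, so (4,5) = -6.
From column 5, 30 − (12 + 18 + (-6) + 0) gives (1,5) = 6.
From anti-diagonal, 30 − (6 + 7 + 5 + 8) gives (2,4) = 4.
From row 2, 30 − (15 + (-2) + 4 + 12) gives (2,3) = 1.
The remaining cell in column 3 is (1,3) = 30 − 35 = -5.
The remaining cell in column 4 is (1,4) = 30 − 27 = 3.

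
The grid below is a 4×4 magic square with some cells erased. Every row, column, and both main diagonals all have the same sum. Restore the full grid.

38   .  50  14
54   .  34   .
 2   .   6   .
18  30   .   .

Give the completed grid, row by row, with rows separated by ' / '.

38 10 50 14 / 54 26 34 -2 / 2 46 6 58 / 18 30 22 42

Column 1 is already complete: 38 + 54 + 2 + 18 = 112, so that is the magic constant.
Using row 1: 38 + 50 + 14 + ? → (1,2) = 112 − 102 = 10.
Column 3 must total 112; the given cells sum to 90, so (4,3) = 22.
Anti-diagonal needs 112; the known cells sum to 66, so (3,2) = 46.
Row 3 needs 112; the known cells sum to 54, so (3,4) = 58.
Using row 4: 18 + 30 + 22 + ? → (4,4) = 112 − 70 = 42.
The remaining cell in column 2 is (2,2) = 112 − 86 = 26.
The remaining cell in column 4 is (2,4) = 112 − 114 = -2.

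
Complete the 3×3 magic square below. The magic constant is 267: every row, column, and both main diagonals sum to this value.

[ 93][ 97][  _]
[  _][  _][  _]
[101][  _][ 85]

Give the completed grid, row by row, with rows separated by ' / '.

The remaining cell in row 1 is (1,3) = 267 − 190 = 77.
Row 3 needs 267; the known cells sum to 186, so (3,2) = 81.
Column 1 needs 267; the known cells sum to 194, so (2,1) = 73.
The remaining cell in column 2 is (2,2) = 267 − 178 = 89.
The remaining cell in column 3 is (2,3) = 267 − 162 = 105.

93 97 77 / 73 89 105 / 101 81 85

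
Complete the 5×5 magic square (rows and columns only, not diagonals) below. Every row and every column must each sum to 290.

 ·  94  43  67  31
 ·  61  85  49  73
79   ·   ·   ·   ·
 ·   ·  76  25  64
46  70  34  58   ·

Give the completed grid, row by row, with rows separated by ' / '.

55 94 43 67 31 / 22 61 85 49 73 / 79 28 52 91 40 / 88 37 76 25 64 / 46 70 34 58 82

Row 1 needs 290; the known cells sum to 235, so (1,1) = 55.
Using row 2: 61 + 85 + 49 + 73 + ? → (2,1) = 290 − 268 = 22.
Row 5 must total 290; the given cells sum to 208, so (5,5) = 82.
Column 1 must total 290; the given cells sum to 202, so (4,1) = 88.
Using column 3: 43 + 85 + 76 + 34 + ? → (3,3) = 290 − 238 = 52.
Using column 4: 67 + 49 + 25 + 58 + ? → (3,4) = 290 − 199 = 91.
Using column 5: 31 + 73 + 64 + 82 + ? → (3,5) = 290 − 250 = 40.
Row 3 needs 290; the known cells sum to 262, so (3,2) = 28.
Row 4 needs 290; the known cells sum to 253, so (4,2) = 37.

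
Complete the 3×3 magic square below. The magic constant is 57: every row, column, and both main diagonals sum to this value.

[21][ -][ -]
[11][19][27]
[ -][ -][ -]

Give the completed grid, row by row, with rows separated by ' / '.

From column 1, 57 − (21 + 11) gives (3,1) = 25.
Using main diagonal: 21 + 19 + ? → (3,3) = 57 − 40 = 17.
Using anti-diagonal: 19 + 25 + ? → (1,3) = 57 − 44 = 13.
Row 1 must total 57; the given cells sum to 34, so (1,2) = 23.
Row 3: 25 + 17 + ? = 57, so (3,2) = 15.

21 23 13 / 11 19 27 / 25 15 17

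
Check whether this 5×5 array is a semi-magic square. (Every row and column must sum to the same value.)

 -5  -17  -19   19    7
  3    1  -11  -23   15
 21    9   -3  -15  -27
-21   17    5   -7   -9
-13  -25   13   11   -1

Row 1: -5 + (-17) + (-19) + 19 + 7 = -15.
Row 2: 3 + 1 + (-11) + (-23) + 15 = -15.
Row 3: 21 + 9 + (-3) + (-15) + (-27) = -15.
Row 4: -21 + 17 + 5 + (-7) + (-9) = -15.
Row 5: -13 + (-25) + 13 + 11 + (-1) = -15.
Column 1: -5 + 3 + 21 + (-21) + (-13) = -15.
Column 2: -17 + 1 + 9 + 17 + (-25) = -15.
Column 3: -19 + (-11) + (-3) + 5 + 13 = -15.
Column 4: 19 + (-23) + (-15) + (-7) + 11 = -15.
Column 5: 7 + 15 + (-27) + (-9) + (-1) = -15.
All lines sum to -15.

Yes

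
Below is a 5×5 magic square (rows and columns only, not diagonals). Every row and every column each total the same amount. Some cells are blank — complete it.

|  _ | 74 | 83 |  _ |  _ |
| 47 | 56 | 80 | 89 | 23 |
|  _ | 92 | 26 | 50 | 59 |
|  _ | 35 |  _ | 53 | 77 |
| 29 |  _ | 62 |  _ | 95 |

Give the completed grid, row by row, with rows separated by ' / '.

65 74 83 32 41 / 47 56 80 89 23 / 68 92 26 50 59 / 86 35 44 53 77 / 29 38 62 71 95

Row 2 is already complete: 47 + 56 + 80 + 89 + 23 = 295, so that is the magic constant.
Row 3 must total 295; the given cells sum to 227, so (3,1) = 68.
Using column 2: 74 + 56 + 92 + 35 + ? → (5,2) = 295 − 257 = 38.
From column 3, 295 − (83 + 80 + 26 + 62) gives (4,3) = 44.
Column 5 must total 295; the given cells sum to 254, so (1,5) = 41.
Using row 4: 35 + 44 + 53 + 77 + ? → (4,1) = 295 − 209 = 86.
Row 5: 29 + 38 + 62 + 95 + ? = 295, so (5,4) = 71.
The remaining cell in column 1 is (1,1) = 295 − 230 = 65.
Column 4 needs 295; the known cells sum to 263, so (1,4) = 32.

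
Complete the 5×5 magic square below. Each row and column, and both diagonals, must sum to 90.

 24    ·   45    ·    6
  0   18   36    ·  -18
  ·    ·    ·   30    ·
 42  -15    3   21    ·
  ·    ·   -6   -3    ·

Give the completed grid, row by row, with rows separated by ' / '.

The remaining cell in row 2 is (2,4) = 90 − 36 = 54.
Using row 4: 42 + (-15) + 3 + 21 + ? → (4,5) = 90 − 51 = 39.
From column 3, 90 − (45 + 36 + 3 + (-6)) gives (3,3) = 12.
From column 4, 90 − (54 + 30 + 21 + (-3)) gives (1,4) = -12.
Main diagonal: 24 + 18 + 12 + 21 + ? = 90, so (5,5) = 15.
Anti-diagonal needs 90; the known cells sum to 57, so (5,1) = 33.
Row 1 must total 90; the given cells sum to 63, so (1,2) = 27.
The remaining cell in row 5 is (5,2) = 90 − 39 = 51.
Using column 1: 24 + 0 + 42 + 33 + ? → (3,1) = 90 − 99 = -9.
Column 2: 27 + 18 + (-15) + 51 + ? = 90, so (3,2) = 9.
The remaining cell in column 5 is (3,5) = 90 − 42 = 48.

24 27 45 -12 6 / 0 18 36 54 -18 / -9 9 12 30 48 / 42 -15 3 21 39 / 33 51 -6 -3 15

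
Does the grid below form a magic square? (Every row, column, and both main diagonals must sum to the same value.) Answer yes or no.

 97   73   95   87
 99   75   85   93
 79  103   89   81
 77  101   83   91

Yes

Row 1: 97 + 73 + 95 + 87 = 352.
Row 2: 99 + 75 + 85 + 93 = 352.
Row 3: 79 + 103 + 89 + 81 = 352.
Row 4: 77 + 101 + 83 + 91 = 352.
Column 1: 97 + 99 + 79 + 77 = 352.
Column 2: 73 + 75 + 103 + 101 = 352.
Column 3: 95 + 85 + 89 + 83 = 352.
Column 4: 87 + 93 + 81 + 91 = 352.
Main diagonal: 97 + 75 + 89 + 91 = 352.
Anti-diagonal: 87 + 85 + 103 + 77 = 352.
All lines sum to 352.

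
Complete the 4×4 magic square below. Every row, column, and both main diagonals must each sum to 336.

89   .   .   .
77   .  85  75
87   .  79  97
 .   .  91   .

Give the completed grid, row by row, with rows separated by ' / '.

89 71 81 95 / 77 99 85 75 / 87 73 79 97 / 83 93 91 69

Using row 2: 77 + 85 + 75 + ? → (2,2) = 336 − 237 = 99.
From row 3, 336 − (87 + 79 + 97) gives (3,2) = 73.
The remaining cell in column 1 is (4,1) = 336 − 253 = 83.
Using column 3: 85 + 79 + 91 + ? → (1,3) = 336 − 255 = 81.
Using main diagonal: 89 + 99 + 79 + ? → (4,4) = 336 − 267 = 69.
From anti-diagonal, 336 − (85 + 73 + 83) gives (1,4) = 95.
Row 1 must total 336; the given cells sum to 265, so (1,2) = 71.
Row 4 needs 336; the known cells sum to 243, so (4,2) = 93.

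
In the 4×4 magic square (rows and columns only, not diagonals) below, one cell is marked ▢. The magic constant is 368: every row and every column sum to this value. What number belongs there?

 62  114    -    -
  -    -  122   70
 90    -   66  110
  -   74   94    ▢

82

Row 3: 90 + 66 + 110 + ? = 368, so (3,2) = 102.
Column 2: 114 + 102 + 74 + ? = 368, so (2,2) = 78.
Column 3: 122 + 66 + 94 + ? = 368, so (1,3) = 86.
From row 1, 368 − (62 + 114 + 86) gives (1,4) = 106.
From row 2, 368 − (78 + 122 + 70) gives (2,1) = 98.
Using column 1: 62 + 98 + 90 + ? → (4,1) = 368 − 250 = 118.
From column 4, 368 − (106 + 70 + 110) gives (4,4) = 82.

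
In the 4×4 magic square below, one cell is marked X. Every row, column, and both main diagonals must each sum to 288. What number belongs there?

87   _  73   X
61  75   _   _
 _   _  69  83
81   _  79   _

63

Using column 1: 87 + 61 + 81 + ? → (3,1) = 288 − 229 = 59.
Column 3: 73 + 69 + 79 + ? = 288, so (2,3) = 67.
Using main diagonal: 87 + 75 + 69 + ? → (4,4) = 288 − 231 = 57.
The remaining cell in row 2 is (2,4) = 288 − 203 = 85.
Row 3: 59 + 69 + 83 + ? = 288, so (3,2) = 77.
Row 4 needs 288; the known cells sum to 217, so (4,2) = 71.
Column 2 must total 288; the given cells sum to 223, so (1,2) = 65.
Column 4 needs 288; the known cells sum to 225, so (1,4) = 63.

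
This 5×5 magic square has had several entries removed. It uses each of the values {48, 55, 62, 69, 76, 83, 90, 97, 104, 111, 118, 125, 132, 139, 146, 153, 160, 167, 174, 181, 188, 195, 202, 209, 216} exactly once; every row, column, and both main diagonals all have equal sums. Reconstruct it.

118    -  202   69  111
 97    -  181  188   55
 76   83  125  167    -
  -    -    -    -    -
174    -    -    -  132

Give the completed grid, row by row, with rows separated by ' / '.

The 25 entries sum to 3300, so each line sums to 3300/5 = 660.
Row 1 must total 660; the given cells sum to 500, so (1,2) = 160.
Row 2 must total 660; the given cells sum to 521, so (2,2) = 139.
Using row 3: 76 + 83 + 125 + 167 + ? → (3,5) = 660 − 451 = 209.
The remaining cell in column 1 is (4,1) = 660 − 465 = 195.
From column 5, 660 − (111 + 55 + 209 + 132) gives (4,5) = 153.
Main diagonal needs 660; the known cells sum to 514, so (4,4) = 146.
Anti-diagonal: 111 + 188 + 125 + 174 + ? = 660, so (4,2) = 62.
Using row 4: 195 + 62 + 146 + 153 + ? → (4,3) = 660 − 556 = 104.
Column 2 needs 660; the known cells sum to 444, so (5,2) = 216.
Column 3 needs 660; the known cells sum to 612, so (5,3) = 48.
The remaining cell in column 4 is (5,4) = 660 − 570 = 90.

118 160 202 69 111 / 97 139 181 188 55 / 76 83 125 167 209 / 195 62 104 146 153 / 174 216 48 90 132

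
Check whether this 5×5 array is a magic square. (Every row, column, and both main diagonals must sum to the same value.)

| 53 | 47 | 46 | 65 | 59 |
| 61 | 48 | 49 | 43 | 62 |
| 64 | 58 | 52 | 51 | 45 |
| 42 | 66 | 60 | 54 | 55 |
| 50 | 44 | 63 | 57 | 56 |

No — row 2 sums to 263 but row 3 sums to 270.

Row 1: 53 + 47 + 46 + 65 + 59 = 270.
Row 2: 61 + 48 + 49 + 43 + 62 = 263.
Row 3: 64 + 58 + 52 + 51 + 45 = 270.
Row 4: 42 + 66 + 60 + 54 + 55 = 277.
Row 5: 50 + 44 + 63 + 57 + 56 = 270.
Column 1: 53 + 61 + 64 + 42 + 50 = 270.
Column 2: 47 + 48 + 58 + 66 + 44 = 263.
Column 3: 46 + 49 + 52 + 60 + 63 = 270.
Column 4: 65 + 43 + 51 + 54 + 57 = 270.
Column 5: 59 + 62 + 45 + 55 + 56 = 277.
Main diagonal: 53 + 48 + 52 + 54 + 56 = 263.
Anti-diagonal: 59 + 43 + 52 + 66 + 50 = 270.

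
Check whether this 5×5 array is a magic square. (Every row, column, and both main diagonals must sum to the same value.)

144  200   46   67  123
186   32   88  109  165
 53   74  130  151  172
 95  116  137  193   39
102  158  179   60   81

Yes

Row 1: 144 + 200 + 46 + 67 + 123 = 580.
Row 2: 186 + 32 + 88 + 109 + 165 = 580.
Row 3: 53 + 74 + 130 + 151 + 172 = 580.
Row 4: 95 + 116 + 137 + 193 + 39 = 580.
Row 5: 102 + 158 + 179 + 60 + 81 = 580.
Column 1: 144 + 186 + 53 + 95 + 102 = 580.
Column 2: 200 + 32 + 74 + 116 + 158 = 580.
Column 3: 46 + 88 + 130 + 137 + 179 = 580.
Column 4: 67 + 109 + 151 + 193 + 60 = 580.
Column 5: 123 + 165 + 172 + 39 + 81 = 580.
Main diagonal: 144 + 32 + 130 + 193 + 81 = 580.
Anti-diagonal: 123 + 109 + 130 + 116 + 102 = 580.
All lines sum to 580.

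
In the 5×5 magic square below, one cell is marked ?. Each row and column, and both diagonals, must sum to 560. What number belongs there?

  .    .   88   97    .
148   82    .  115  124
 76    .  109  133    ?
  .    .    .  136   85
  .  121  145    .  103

142

Using row 2: 148 + 82 + 115 + 124 + ? → (2,3) = 560 − 469 = 91.
From column 3, 560 − (88 + 91 + 109 + 145) gives (4,3) = 127.
From column 4, 560 − (97 + 115 + 133 + 136) gives (5,4) = 79.
Using main diagonal: 82 + 109 + 136 + 103 + ? → (1,1) = 560 − 430 = 130.
The remaining cell in row 5 is (5,1) = 560 − 448 = 112.
Column 1 needs 560; the known cells sum to 466, so (4,1) = 94.
The remaining cell in row 4 is (4,2) = 560 − 442 = 118.
The remaining cell in anti-diagonal is (1,5) = 560 − 454 = 106.
From row 1, 560 − (130 + 88 + 97 + 106) gives (1,2) = 139.
Column 2 must total 560; the given cells sum to 460, so (3,2) = 100.
Using column 5: 106 + 124 + 85 + 103 + ? → (3,5) = 560 − 418 = 142.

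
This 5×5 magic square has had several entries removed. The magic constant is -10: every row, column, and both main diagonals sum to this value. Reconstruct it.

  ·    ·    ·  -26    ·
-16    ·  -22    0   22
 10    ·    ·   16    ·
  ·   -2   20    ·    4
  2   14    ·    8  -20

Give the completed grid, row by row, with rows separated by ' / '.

18 -10 12 -26 -4 / -16 6 -22 0 22 / 10 -18 -6 16 -12 / -24 -2 20 -8 4 / 2 14 -14 8 -20

Row 2 needs -10; the known cells sum to -16, so (2,2) = 6.
Row 5 needs -10; the known cells sum to 4, so (5,3) = -14.
The remaining cell in column 4 is (4,4) = -10 − (-2) = -8.
From row 4, -10 − (-2 + 20 + (-8) + 4) gives (4,1) = -24.
From column 1, -10 − (-16 + 10 + (-24) + 2) gives (1,1) = 18.
Using main diagonal: 18 + 6 + (-8) + (-20) + ? → (3,3) = -10 − (-4) = -6.
Using anti-diagonal: 0 + (-6) + (-2) + 2 + ? → (1,5) = -10 − (-6) = -4.
Using column 3: -22 + (-6) + 20 + (-14) + ? → (1,3) = -10 − (-22) = 12.
Using column 5: -4 + 22 + 4 + (-20) + ? → (3,5) = -10 − 2 = -12.
Row 1: 18 + 12 + (-26) + (-4) + ? = -10, so (1,2) = -10.
Using row 3: 10 + (-6) + 16 + (-12) + ? → (3,2) = -10 − 8 = -18.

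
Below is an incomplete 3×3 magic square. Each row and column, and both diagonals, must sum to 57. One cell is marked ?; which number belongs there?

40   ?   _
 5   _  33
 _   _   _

Row 2: 5 + 33 + ? = 57, so (2,2) = 19.
Column 1: 40 + 5 + ? = 57, so (3,1) = 12.
Main diagonal must total 57; the given cells sum to 59, so (3,3) = -2.
Anti-diagonal needs 57; the known cells sum to 31, so (1,3) = 26.
Row 1 must total 57; the given cells sum to 66, so (1,2) = -9.

-9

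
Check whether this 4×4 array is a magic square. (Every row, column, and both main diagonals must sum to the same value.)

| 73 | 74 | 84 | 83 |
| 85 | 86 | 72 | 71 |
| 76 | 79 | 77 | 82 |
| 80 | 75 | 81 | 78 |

Row 1: 73 + 74 + 84 + 83 = 314.
Row 2: 85 + 86 + 72 + 71 = 314.
Row 3: 76 + 79 + 77 + 82 = 314.
Row 4: 80 + 75 + 81 + 78 = 314.
Column 1: 73 + 85 + 76 + 80 = 314.
Column 2: 74 + 86 + 79 + 75 = 314.
Column 3: 84 + 72 + 77 + 81 = 314.
Column 4: 83 + 71 + 82 + 78 = 314.
Main diagonal: 73 + 86 + 77 + 78 = 314.
Anti-diagonal: 83 + 72 + 79 + 80 = 314.
All lines sum to 314.

Yes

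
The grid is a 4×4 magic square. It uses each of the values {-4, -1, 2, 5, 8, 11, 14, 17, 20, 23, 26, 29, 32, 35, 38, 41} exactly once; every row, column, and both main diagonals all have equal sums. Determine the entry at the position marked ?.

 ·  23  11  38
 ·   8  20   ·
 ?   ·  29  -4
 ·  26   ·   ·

32

The 16 entries sum to 296, so each line sums to 296/4 = 74.
From row 1, 74 − (23 + 11 + 38) gives (1,1) = 2.
The remaining cell in column 2 is (3,2) = 74 − 57 = 17.
Using column 3: 11 + 20 + 29 + ? → (4,3) = 74 − 60 = 14.
Main diagonal: 2 + 8 + 29 + ? = 74, so (4,4) = 35.
The remaining cell in anti-diagonal is (4,1) = 74 − 75 = -1.
From row 3, 74 − (17 + 29 + (-4)) gives (3,1) = 32.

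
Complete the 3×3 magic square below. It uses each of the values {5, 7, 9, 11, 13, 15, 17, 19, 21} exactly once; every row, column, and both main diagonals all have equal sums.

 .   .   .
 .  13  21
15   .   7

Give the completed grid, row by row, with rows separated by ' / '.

The 9 entries sum to 117, so each line sums to 117/3 = 39.
Row 2 needs 39; the known cells sum to 34, so (2,1) = 5.
Row 3: 15 + 7 + ? = 39, so (3,2) = 17.
Using column 1: 5 + 15 + ? → (1,1) = 39 − 20 = 19.
Column 2 must total 39; the given cells sum to 30, so (1,2) = 9.
From column 3, 39 − (21 + 7) gives (1,3) = 11.

19 9 11 / 5 13 21 / 15 17 7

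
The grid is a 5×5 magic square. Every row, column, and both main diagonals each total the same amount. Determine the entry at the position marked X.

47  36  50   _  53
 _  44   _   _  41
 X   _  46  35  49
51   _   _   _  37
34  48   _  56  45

Column 5 is complete and sums to 225; that is the magic constant.
Using row 1: 47 + 36 + 50 + 53 + ? → (1,4) = 225 − 186 = 39.
Row 5: 34 + 48 + 56 + 45 + ? = 225, so (5,3) = 42.
Main diagonal must total 225; the given cells sum to 182, so (4,4) = 43.
Using column 4: 39 + 35 + 43 + 56 + ? → (2,4) = 225 − 173 = 52.
Anti-diagonal: 53 + 52 + 46 + 34 + ? = 225, so (4,2) = 40.
Row 4: 51 + 40 + 43 + 37 + ? = 225, so (4,3) = 54.
Column 2: 36 + 44 + 40 + 48 + ? = 225, so (3,2) = 57.
Column 3 needs 225; the known cells sum to 192, so (2,3) = 33.
From row 2, 225 − (44 + 33 + 52 + 41) gives (2,1) = 55.
From row 3, 225 − (57 + 46 + 35 + 49) gives (3,1) = 38.

38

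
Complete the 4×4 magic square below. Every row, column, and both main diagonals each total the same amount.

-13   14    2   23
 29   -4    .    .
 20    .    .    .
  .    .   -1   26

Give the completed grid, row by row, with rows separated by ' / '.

Row 1 is already complete: -13 + 14 + 2 + 23 = 26, so that is the magic constant.
Column 1: -13 + 29 + 20 + ? = 26, so (4,1) = -10.
From main diagonal, 26 − (-13 + (-4) + 26) gives (3,3) = 17.
Row 4 needs 26; the known cells sum to 15, so (4,2) = 11.
From column 2, 26 − (14 + (-4) + 11) gives (3,2) = 5.
Using column 3: 2 + 17 + (-1) + ? → (2,3) = 26 − 18 = 8.
From row 2, 26 − (29 + (-4) + 8) gives (2,4) = -7.
Row 3 needs 26; the known cells sum to 42, so (3,4) = -16.

-13 14 2 23 / 29 -4 8 -7 / 20 5 17 -16 / -10 11 -1 26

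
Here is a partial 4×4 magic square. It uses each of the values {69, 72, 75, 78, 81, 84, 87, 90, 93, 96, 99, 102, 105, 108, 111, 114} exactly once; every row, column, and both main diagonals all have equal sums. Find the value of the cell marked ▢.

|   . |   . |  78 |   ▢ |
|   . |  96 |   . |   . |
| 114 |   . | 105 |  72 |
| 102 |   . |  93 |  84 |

The 16 entries sum to 1464, so each line sums to 1464/4 = 366.
The remaining cell in row 3 is (3,2) = 366 − 291 = 75.
Row 4 needs 366; the known cells sum to 279, so (4,2) = 87.
Column 2 must total 366; the given cells sum to 258, so (1,2) = 108.
The remaining cell in column 3 is (2,3) = 366 − 276 = 90.
From main diagonal, 366 − (96 + 105 + 84) gives (1,1) = 81.
The remaining cell in anti-diagonal is (1,4) = 366 − 267 = 99.

99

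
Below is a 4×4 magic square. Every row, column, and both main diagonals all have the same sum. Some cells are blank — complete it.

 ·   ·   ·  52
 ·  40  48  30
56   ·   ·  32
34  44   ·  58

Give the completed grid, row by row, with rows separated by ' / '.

28 50 42 52 / 54 40 48 30 / 56 38 46 32 / 34 44 36 58

Column 4 is already complete: 52 + 30 + 32 + 58 = 172, so that is the magic constant.
The remaining cell in row 2 is (2,1) = 172 − 118 = 54.
The remaining cell in row 4 is (4,3) = 172 − 136 = 36.
Column 1 must total 172; the given cells sum to 144, so (1,1) = 28.
The remaining cell in main diagonal is (3,3) = 172 − 126 = 46.
The remaining cell in anti-diagonal is (3,2) = 172 − 134 = 38.
Column 2: 40 + 38 + 44 + ? = 172, so (1,2) = 50.
The remaining cell in column 3 is (1,3) = 172 − 130 = 42.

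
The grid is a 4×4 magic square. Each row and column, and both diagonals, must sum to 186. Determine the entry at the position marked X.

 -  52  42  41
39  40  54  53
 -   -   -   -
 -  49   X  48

Using row 1: 52 + 42 + 41 + ? → (1,1) = 186 − 135 = 51.
Column 2: 52 + 40 + 49 + ? = 186, so (3,2) = 45.
Column 4 must total 186; the given cells sum to 142, so (3,4) = 44.
Main diagonal must total 186; the given cells sum to 139, so (3,3) = 47.
From anti-diagonal, 186 − (41 + 54 + 45) gives (4,1) = 46.
Row 3: 45 + 47 + 44 + ? = 186, so (3,1) = 50.
Row 4 needs 186; the known cells sum to 143, so (4,3) = 43.

43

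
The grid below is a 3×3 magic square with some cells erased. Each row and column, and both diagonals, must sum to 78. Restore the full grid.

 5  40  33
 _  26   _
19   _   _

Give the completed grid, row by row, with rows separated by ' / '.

Column 1 must total 78; the given cells sum to 24, so (2,1) = 54.
Using column 2: 40 + 26 + ? → (3,2) = 78 − 66 = 12.
The remaining cell in main diagonal is (3,3) = 78 − 31 = 47.
Using row 2: 54 + 26 + ? → (2,3) = 78 − 80 = -2.

5 40 33 / 54 26 -2 / 19 12 47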